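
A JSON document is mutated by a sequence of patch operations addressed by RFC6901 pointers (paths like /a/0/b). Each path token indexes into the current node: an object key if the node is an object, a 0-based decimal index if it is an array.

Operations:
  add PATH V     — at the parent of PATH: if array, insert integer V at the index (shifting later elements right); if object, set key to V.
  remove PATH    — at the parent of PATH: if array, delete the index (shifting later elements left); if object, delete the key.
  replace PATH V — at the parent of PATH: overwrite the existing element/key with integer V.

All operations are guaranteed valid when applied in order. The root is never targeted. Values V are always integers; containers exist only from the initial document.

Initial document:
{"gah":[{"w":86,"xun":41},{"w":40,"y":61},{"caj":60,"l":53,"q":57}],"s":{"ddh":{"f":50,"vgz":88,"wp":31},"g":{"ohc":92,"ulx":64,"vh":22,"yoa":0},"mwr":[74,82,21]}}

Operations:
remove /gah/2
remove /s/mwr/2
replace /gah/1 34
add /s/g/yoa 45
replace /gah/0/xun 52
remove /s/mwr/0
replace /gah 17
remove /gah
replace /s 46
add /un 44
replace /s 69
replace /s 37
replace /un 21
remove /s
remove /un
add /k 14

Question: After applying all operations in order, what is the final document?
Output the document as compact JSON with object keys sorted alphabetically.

Answer: {"k":14}

Derivation:
After op 1 (remove /gah/2): {"gah":[{"w":86,"xun":41},{"w":40,"y":61}],"s":{"ddh":{"f":50,"vgz":88,"wp":31},"g":{"ohc":92,"ulx":64,"vh":22,"yoa":0},"mwr":[74,82,21]}}
After op 2 (remove /s/mwr/2): {"gah":[{"w":86,"xun":41},{"w":40,"y":61}],"s":{"ddh":{"f":50,"vgz":88,"wp":31},"g":{"ohc":92,"ulx":64,"vh":22,"yoa":0},"mwr":[74,82]}}
After op 3 (replace /gah/1 34): {"gah":[{"w":86,"xun":41},34],"s":{"ddh":{"f":50,"vgz":88,"wp":31},"g":{"ohc":92,"ulx":64,"vh":22,"yoa":0},"mwr":[74,82]}}
After op 4 (add /s/g/yoa 45): {"gah":[{"w":86,"xun":41},34],"s":{"ddh":{"f":50,"vgz":88,"wp":31},"g":{"ohc":92,"ulx":64,"vh":22,"yoa":45},"mwr":[74,82]}}
After op 5 (replace /gah/0/xun 52): {"gah":[{"w":86,"xun":52},34],"s":{"ddh":{"f":50,"vgz":88,"wp":31},"g":{"ohc":92,"ulx":64,"vh":22,"yoa":45},"mwr":[74,82]}}
After op 6 (remove /s/mwr/0): {"gah":[{"w":86,"xun":52},34],"s":{"ddh":{"f":50,"vgz":88,"wp":31},"g":{"ohc":92,"ulx":64,"vh":22,"yoa":45},"mwr":[82]}}
After op 7 (replace /gah 17): {"gah":17,"s":{"ddh":{"f":50,"vgz":88,"wp":31},"g":{"ohc":92,"ulx":64,"vh":22,"yoa":45},"mwr":[82]}}
After op 8 (remove /gah): {"s":{"ddh":{"f":50,"vgz":88,"wp":31},"g":{"ohc":92,"ulx":64,"vh":22,"yoa":45},"mwr":[82]}}
After op 9 (replace /s 46): {"s":46}
After op 10 (add /un 44): {"s":46,"un":44}
After op 11 (replace /s 69): {"s":69,"un":44}
After op 12 (replace /s 37): {"s":37,"un":44}
After op 13 (replace /un 21): {"s":37,"un":21}
After op 14 (remove /s): {"un":21}
After op 15 (remove /un): {}
After op 16 (add /k 14): {"k":14}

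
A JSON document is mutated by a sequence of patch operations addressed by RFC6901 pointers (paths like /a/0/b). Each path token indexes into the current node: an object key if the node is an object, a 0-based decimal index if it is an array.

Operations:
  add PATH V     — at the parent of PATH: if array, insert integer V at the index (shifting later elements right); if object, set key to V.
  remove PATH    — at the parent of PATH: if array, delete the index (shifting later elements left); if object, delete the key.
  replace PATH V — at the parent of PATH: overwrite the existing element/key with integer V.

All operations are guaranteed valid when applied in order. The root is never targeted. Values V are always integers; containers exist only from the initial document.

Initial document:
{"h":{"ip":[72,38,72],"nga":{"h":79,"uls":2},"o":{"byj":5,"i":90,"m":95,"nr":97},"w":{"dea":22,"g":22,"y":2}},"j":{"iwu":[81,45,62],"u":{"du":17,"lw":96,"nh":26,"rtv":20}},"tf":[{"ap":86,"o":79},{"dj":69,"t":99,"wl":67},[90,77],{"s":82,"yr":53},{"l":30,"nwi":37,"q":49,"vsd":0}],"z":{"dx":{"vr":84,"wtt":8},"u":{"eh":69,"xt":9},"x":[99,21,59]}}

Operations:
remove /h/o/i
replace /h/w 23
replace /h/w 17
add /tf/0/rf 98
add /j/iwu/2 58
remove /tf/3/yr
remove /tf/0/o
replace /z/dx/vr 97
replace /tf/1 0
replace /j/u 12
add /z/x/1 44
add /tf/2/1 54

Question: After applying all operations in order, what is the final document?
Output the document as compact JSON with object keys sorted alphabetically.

Answer: {"h":{"ip":[72,38,72],"nga":{"h":79,"uls":2},"o":{"byj":5,"m":95,"nr":97},"w":17},"j":{"iwu":[81,45,58,62],"u":12},"tf":[{"ap":86,"rf":98},0,[90,54,77],{"s":82},{"l":30,"nwi":37,"q":49,"vsd":0}],"z":{"dx":{"vr":97,"wtt":8},"u":{"eh":69,"xt":9},"x":[99,44,21,59]}}

Derivation:
After op 1 (remove /h/o/i): {"h":{"ip":[72,38,72],"nga":{"h":79,"uls":2},"o":{"byj":5,"m":95,"nr":97},"w":{"dea":22,"g":22,"y":2}},"j":{"iwu":[81,45,62],"u":{"du":17,"lw":96,"nh":26,"rtv":20}},"tf":[{"ap":86,"o":79},{"dj":69,"t":99,"wl":67},[90,77],{"s":82,"yr":53},{"l":30,"nwi":37,"q":49,"vsd":0}],"z":{"dx":{"vr":84,"wtt":8},"u":{"eh":69,"xt":9},"x":[99,21,59]}}
After op 2 (replace /h/w 23): {"h":{"ip":[72,38,72],"nga":{"h":79,"uls":2},"o":{"byj":5,"m":95,"nr":97},"w":23},"j":{"iwu":[81,45,62],"u":{"du":17,"lw":96,"nh":26,"rtv":20}},"tf":[{"ap":86,"o":79},{"dj":69,"t":99,"wl":67},[90,77],{"s":82,"yr":53},{"l":30,"nwi":37,"q":49,"vsd":0}],"z":{"dx":{"vr":84,"wtt":8},"u":{"eh":69,"xt":9},"x":[99,21,59]}}
After op 3 (replace /h/w 17): {"h":{"ip":[72,38,72],"nga":{"h":79,"uls":2},"o":{"byj":5,"m":95,"nr":97},"w":17},"j":{"iwu":[81,45,62],"u":{"du":17,"lw":96,"nh":26,"rtv":20}},"tf":[{"ap":86,"o":79},{"dj":69,"t":99,"wl":67},[90,77],{"s":82,"yr":53},{"l":30,"nwi":37,"q":49,"vsd":0}],"z":{"dx":{"vr":84,"wtt":8},"u":{"eh":69,"xt":9},"x":[99,21,59]}}
After op 4 (add /tf/0/rf 98): {"h":{"ip":[72,38,72],"nga":{"h":79,"uls":2},"o":{"byj":5,"m":95,"nr":97},"w":17},"j":{"iwu":[81,45,62],"u":{"du":17,"lw":96,"nh":26,"rtv":20}},"tf":[{"ap":86,"o":79,"rf":98},{"dj":69,"t":99,"wl":67},[90,77],{"s":82,"yr":53},{"l":30,"nwi":37,"q":49,"vsd":0}],"z":{"dx":{"vr":84,"wtt":8},"u":{"eh":69,"xt":9},"x":[99,21,59]}}
After op 5 (add /j/iwu/2 58): {"h":{"ip":[72,38,72],"nga":{"h":79,"uls":2},"o":{"byj":5,"m":95,"nr":97},"w":17},"j":{"iwu":[81,45,58,62],"u":{"du":17,"lw":96,"nh":26,"rtv":20}},"tf":[{"ap":86,"o":79,"rf":98},{"dj":69,"t":99,"wl":67},[90,77],{"s":82,"yr":53},{"l":30,"nwi":37,"q":49,"vsd":0}],"z":{"dx":{"vr":84,"wtt":8},"u":{"eh":69,"xt":9},"x":[99,21,59]}}
After op 6 (remove /tf/3/yr): {"h":{"ip":[72,38,72],"nga":{"h":79,"uls":2},"o":{"byj":5,"m":95,"nr":97},"w":17},"j":{"iwu":[81,45,58,62],"u":{"du":17,"lw":96,"nh":26,"rtv":20}},"tf":[{"ap":86,"o":79,"rf":98},{"dj":69,"t":99,"wl":67},[90,77],{"s":82},{"l":30,"nwi":37,"q":49,"vsd":0}],"z":{"dx":{"vr":84,"wtt":8},"u":{"eh":69,"xt":9},"x":[99,21,59]}}
After op 7 (remove /tf/0/o): {"h":{"ip":[72,38,72],"nga":{"h":79,"uls":2},"o":{"byj":5,"m":95,"nr":97},"w":17},"j":{"iwu":[81,45,58,62],"u":{"du":17,"lw":96,"nh":26,"rtv":20}},"tf":[{"ap":86,"rf":98},{"dj":69,"t":99,"wl":67},[90,77],{"s":82},{"l":30,"nwi":37,"q":49,"vsd":0}],"z":{"dx":{"vr":84,"wtt":8},"u":{"eh":69,"xt":9},"x":[99,21,59]}}
After op 8 (replace /z/dx/vr 97): {"h":{"ip":[72,38,72],"nga":{"h":79,"uls":2},"o":{"byj":5,"m":95,"nr":97},"w":17},"j":{"iwu":[81,45,58,62],"u":{"du":17,"lw":96,"nh":26,"rtv":20}},"tf":[{"ap":86,"rf":98},{"dj":69,"t":99,"wl":67},[90,77],{"s":82},{"l":30,"nwi":37,"q":49,"vsd":0}],"z":{"dx":{"vr":97,"wtt":8},"u":{"eh":69,"xt":9},"x":[99,21,59]}}
After op 9 (replace /tf/1 0): {"h":{"ip":[72,38,72],"nga":{"h":79,"uls":2},"o":{"byj":5,"m":95,"nr":97},"w":17},"j":{"iwu":[81,45,58,62],"u":{"du":17,"lw":96,"nh":26,"rtv":20}},"tf":[{"ap":86,"rf":98},0,[90,77],{"s":82},{"l":30,"nwi":37,"q":49,"vsd":0}],"z":{"dx":{"vr":97,"wtt":8},"u":{"eh":69,"xt":9},"x":[99,21,59]}}
After op 10 (replace /j/u 12): {"h":{"ip":[72,38,72],"nga":{"h":79,"uls":2},"o":{"byj":5,"m":95,"nr":97},"w":17},"j":{"iwu":[81,45,58,62],"u":12},"tf":[{"ap":86,"rf":98},0,[90,77],{"s":82},{"l":30,"nwi":37,"q":49,"vsd":0}],"z":{"dx":{"vr":97,"wtt":8},"u":{"eh":69,"xt":9},"x":[99,21,59]}}
After op 11 (add /z/x/1 44): {"h":{"ip":[72,38,72],"nga":{"h":79,"uls":2},"o":{"byj":5,"m":95,"nr":97},"w":17},"j":{"iwu":[81,45,58,62],"u":12},"tf":[{"ap":86,"rf":98},0,[90,77],{"s":82},{"l":30,"nwi":37,"q":49,"vsd":0}],"z":{"dx":{"vr":97,"wtt":8},"u":{"eh":69,"xt":9},"x":[99,44,21,59]}}
After op 12 (add /tf/2/1 54): {"h":{"ip":[72,38,72],"nga":{"h":79,"uls":2},"o":{"byj":5,"m":95,"nr":97},"w":17},"j":{"iwu":[81,45,58,62],"u":12},"tf":[{"ap":86,"rf":98},0,[90,54,77],{"s":82},{"l":30,"nwi":37,"q":49,"vsd":0}],"z":{"dx":{"vr":97,"wtt":8},"u":{"eh":69,"xt":9},"x":[99,44,21,59]}}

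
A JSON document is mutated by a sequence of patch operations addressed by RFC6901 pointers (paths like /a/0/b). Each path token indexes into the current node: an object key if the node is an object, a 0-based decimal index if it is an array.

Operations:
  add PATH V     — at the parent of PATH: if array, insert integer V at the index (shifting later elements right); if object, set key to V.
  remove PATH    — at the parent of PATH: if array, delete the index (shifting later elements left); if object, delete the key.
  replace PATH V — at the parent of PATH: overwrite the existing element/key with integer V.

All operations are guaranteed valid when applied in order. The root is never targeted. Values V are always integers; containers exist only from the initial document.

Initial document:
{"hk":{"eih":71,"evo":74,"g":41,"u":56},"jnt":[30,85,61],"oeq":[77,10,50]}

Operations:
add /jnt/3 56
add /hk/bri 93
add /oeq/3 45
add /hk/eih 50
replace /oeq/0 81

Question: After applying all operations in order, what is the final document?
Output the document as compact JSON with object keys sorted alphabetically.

After op 1 (add /jnt/3 56): {"hk":{"eih":71,"evo":74,"g":41,"u":56},"jnt":[30,85,61,56],"oeq":[77,10,50]}
After op 2 (add /hk/bri 93): {"hk":{"bri":93,"eih":71,"evo":74,"g":41,"u":56},"jnt":[30,85,61,56],"oeq":[77,10,50]}
After op 3 (add /oeq/3 45): {"hk":{"bri":93,"eih":71,"evo":74,"g":41,"u":56},"jnt":[30,85,61,56],"oeq":[77,10,50,45]}
After op 4 (add /hk/eih 50): {"hk":{"bri":93,"eih":50,"evo":74,"g":41,"u":56},"jnt":[30,85,61,56],"oeq":[77,10,50,45]}
After op 5 (replace /oeq/0 81): {"hk":{"bri":93,"eih":50,"evo":74,"g":41,"u":56},"jnt":[30,85,61,56],"oeq":[81,10,50,45]}

Answer: {"hk":{"bri":93,"eih":50,"evo":74,"g":41,"u":56},"jnt":[30,85,61,56],"oeq":[81,10,50,45]}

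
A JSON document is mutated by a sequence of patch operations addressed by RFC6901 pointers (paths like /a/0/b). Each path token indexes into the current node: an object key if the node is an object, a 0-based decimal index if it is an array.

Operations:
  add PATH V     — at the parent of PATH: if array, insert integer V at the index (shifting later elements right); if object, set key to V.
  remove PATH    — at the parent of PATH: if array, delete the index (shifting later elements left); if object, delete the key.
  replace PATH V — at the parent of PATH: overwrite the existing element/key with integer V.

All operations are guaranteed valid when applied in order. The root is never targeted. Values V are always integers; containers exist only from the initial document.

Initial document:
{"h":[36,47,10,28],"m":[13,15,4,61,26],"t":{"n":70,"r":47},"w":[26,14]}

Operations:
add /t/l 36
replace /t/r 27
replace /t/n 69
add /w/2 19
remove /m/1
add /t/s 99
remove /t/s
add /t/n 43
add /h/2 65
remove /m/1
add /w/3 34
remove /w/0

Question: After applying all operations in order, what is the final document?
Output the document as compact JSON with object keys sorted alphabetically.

Answer: {"h":[36,47,65,10,28],"m":[13,61,26],"t":{"l":36,"n":43,"r":27},"w":[14,19,34]}

Derivation:
After op 1 (add /t/l 36): {"h":[36,47,10,28],"m":[13,15,4,61,26],"t":{"l":36,"n":70,"r":47},"w":[26,14]}
After op 2 (replace /t/r 27): {"h":[36,47,10,28],"m":[13,15,4,61,26],"t":{"l":36,"n":70,"r":27},"w":[26,14]}
After op 3 (replace /t/n 69): {"h":[36,47,10,28],"m":[13,15,4,61,26],"t":{"l":36,"n":69,"r":27},"w":[26,14]}
After op 4 (add /w/2 19): {"h":[36,47,10,28],"m":[13,15,4,61,26],"t":{"l":36,"n":69,"r":27},"w":[26,14,19]}
After op 5 (remove /m/1): {"h":[36,47,10,28],"m":[13,4,61,26],"t":{"l":36,"n":69,"r":27},"w":[26,14,19]}
After op 6 (add /t/s 99): {"h":[36,47,10,28],"m":[13,4,61,26],"t":{"l":36,"n":69,"r":27,"s":99},"w":[26,14,19]}
After op 7 (remove /t/s): {"h":[36,47,10,28],"m":[13,4,61,26],"t":{"l":36,"n":69,"r":27},"w":[26,14,19]}
After op 8 (add /t/n 43): {"h":[36,47,10,28],"m":[13,4,61,26],"t":{"l":36,"n":43,"r":27},"w":[26,14,19]}
After op 9 (add /h/2 65): {"h":[36,47,65,10,28],"m":[13,4,61,26],"t":{"l":36,"n":43,"r":27},"w":[26,14,19]}
After op 10 (remove /m/1): {"h":[36,47,65,10,28],"m":[13,61,26],"t":{"l":36,"n":43,"r":27},"w":[26,14,19]}
After op 11 (add /w/3 34): {"h":[36,47,65,10,28],"m":[13,61,26],"t":{"l":36,"n":43,"r":27},"w":[26,14,19,34]}
After op 12 (remove /w/0): {"h":[36,47,65,10,28],"m":[13,61,26],"t":{"l":36,"n":43,"r":27},"w":[14,19,34]}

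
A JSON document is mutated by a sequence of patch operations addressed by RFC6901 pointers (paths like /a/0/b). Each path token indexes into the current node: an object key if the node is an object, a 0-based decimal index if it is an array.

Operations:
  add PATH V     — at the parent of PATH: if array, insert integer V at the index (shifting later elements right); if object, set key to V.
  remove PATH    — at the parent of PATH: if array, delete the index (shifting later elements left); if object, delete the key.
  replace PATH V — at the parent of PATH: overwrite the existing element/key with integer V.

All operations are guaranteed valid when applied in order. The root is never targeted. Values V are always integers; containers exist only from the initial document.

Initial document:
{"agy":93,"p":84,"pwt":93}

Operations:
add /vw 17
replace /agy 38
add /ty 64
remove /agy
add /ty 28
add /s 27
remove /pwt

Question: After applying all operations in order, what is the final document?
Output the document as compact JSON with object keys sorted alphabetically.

After op 1 (add /vw 17): {"agy":93,"p":84,"pwt":93,"vw":17}
After op 2 (replace /agy 38): {"agy":38,"p":84,"pwt":93,"vw":17}
After op 3 (add /ty 64): {"agy":38,"p":84,"pwt":93,"ty":64,"vw":17}
After op 4 (remove /agy): {"p":84,"pwt":93,"ty":64,"vw":17}
After op 5 (add /ty 28): {"p":84,"pwt":93,"ty":28,"vw":17}
After op 6 (add /s 27): {"p":84,"pwt":93,"s":27,"ty":28,"vw":17}
After op 7 (remove /pwt): {"p":84,"s":27,"ty":28,"vw":17}

Answer: {"p":84,"s":27,"ty":28,"vw":17}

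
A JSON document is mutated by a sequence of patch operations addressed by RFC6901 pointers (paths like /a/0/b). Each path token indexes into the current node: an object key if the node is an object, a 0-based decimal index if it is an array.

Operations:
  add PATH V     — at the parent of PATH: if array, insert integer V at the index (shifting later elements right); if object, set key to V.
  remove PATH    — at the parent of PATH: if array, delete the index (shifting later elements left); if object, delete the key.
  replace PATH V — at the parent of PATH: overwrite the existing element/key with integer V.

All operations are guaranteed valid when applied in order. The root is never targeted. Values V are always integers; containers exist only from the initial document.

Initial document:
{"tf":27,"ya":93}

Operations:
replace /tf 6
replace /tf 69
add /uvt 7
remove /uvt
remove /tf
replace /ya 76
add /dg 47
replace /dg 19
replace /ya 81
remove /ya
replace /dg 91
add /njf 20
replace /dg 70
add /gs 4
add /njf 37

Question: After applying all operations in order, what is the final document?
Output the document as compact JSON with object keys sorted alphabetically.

Answer: {"dg":70,"gs":4,"njf":37}

Derivation:
After op 1 (replace /tf 6): {"tf":6,"ya":93}
After op 2 (replace /tf 69): {"tf":69,"ya":93}
After op 3 (add /uvt 7): {"tf":69,"uvt":7,"ya":93}
After op 4 (remove /uvt): {"tf":69,"ya":93}
After op 5 (remove /tf): {"ya":93}
After op 6 (replace /ya 76): {"ya":76}
After op 7 (add /dg 47): {"dg":47,"ya":76}
After op 8 (replace /dg 19): {"dg":19,"ya":76}
After op 9 (replace /ya 81): {"dg":19,"ya":81}
After op 10 (remove /ya): {"dg":19}
After op 11 (replace /dg 91): {"dg":91}
After op 12 (add /njf 20): {"dg":91,"njf":20}
After op 13 (replace /dg 70): {"dg":70,"njf":20}
After op 14 (add /gs 4): {"dg":70,"gs":4,"njf":20}
After op 15 (add /njf 37): {"dg":70,"gs":4,"njf":37}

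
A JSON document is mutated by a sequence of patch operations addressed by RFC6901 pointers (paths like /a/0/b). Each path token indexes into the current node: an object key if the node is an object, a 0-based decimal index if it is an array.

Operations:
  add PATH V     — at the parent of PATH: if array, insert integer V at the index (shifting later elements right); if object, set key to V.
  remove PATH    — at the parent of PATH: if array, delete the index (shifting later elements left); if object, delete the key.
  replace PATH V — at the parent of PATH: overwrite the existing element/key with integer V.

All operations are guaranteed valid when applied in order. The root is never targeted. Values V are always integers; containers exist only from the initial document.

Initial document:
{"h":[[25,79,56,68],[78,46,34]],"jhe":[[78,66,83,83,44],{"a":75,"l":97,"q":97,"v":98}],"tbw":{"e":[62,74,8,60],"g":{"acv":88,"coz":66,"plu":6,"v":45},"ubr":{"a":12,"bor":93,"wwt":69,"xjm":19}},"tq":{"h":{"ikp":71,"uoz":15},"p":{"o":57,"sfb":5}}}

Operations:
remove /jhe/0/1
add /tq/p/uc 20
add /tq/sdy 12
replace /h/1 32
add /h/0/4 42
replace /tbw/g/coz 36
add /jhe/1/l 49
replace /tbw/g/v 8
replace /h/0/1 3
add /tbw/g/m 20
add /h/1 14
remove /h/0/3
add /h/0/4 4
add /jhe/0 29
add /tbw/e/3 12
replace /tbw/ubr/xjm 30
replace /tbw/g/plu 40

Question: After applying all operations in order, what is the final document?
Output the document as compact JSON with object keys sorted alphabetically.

After op 1 (remove /jhe/0/1): {"h":[[25,79,56,68],[78,46,34]],"jhe":[[78,83,83,44],{"a":75,"l":97,"q":97,"v":98}],"tbw":{"e":[62,74,8,60],"g":{"acv":88,"coz":66,"plu":6,"v":45},"ubr":{"a":12,"bor":93,"wwt":69,"xjm":19}},"tq":{"h":{"ikp":71,"uoz":15},"p":{"o":57,"sfb":5}}}
After op 2 (add /tq/p/uc 20): {"h":[[25,79,56,68],[78,46,34]],"jhe":[[78,83,83,44],{"a":75,"l":97,"q":97,"v":98}],"tbw":{"e":[62,74,8,60],"g":{"acv":88,"coz":66,"plu":6,"v":45},"ubr":{"a":12,"bor":93,"wwt":69,"xjm":19}},"tq":{"h":{"ikp":71,"uoz":15},"p":{"o":57,"sfb":5,"uc":20}}}
After op 3 (add /tq/sdy 12): {"h":[[25,79,56,68],[78,46,34]],"jhe":[[78,83,83,44],{"a":75,"l":97,"q":97,"v":98}],"tbw":{"e":[62,74,8,60],"g":{"acv":88,"coz":66,"plu":6,"v":45},"ubr":{"a":12,"bor":93,"wwt":69,"xjm":19}},"tq":{"h":{"ikp":71,"uoz":15},"p":{"o":57,"sfb":5,"uc":20},"sdy":12}}
After op 4 (replace /h/1 32): {"h":[[25,79,56,68],32],"jhe":[[78,83,83,44],{"a":75,"l":97,"q":97,"v":98}],"tbw":{"e":[62,74,8,60],"g":{"acv":88,"coz":66,"plu":6,"v":45},"ubr":{"a":12,"bor":93,"wwt":69,"xjm":19}},"tq":{"h":{"ikp":71,"uoz":15},"p":{"o":57,"sfb":5,"uc":20},"sdy":12}}
After op 5 (add /h/0/4 42): {"h":[[25,79,56,68,42],32],"jhe":[[78,83,83,44],{"a":75,"l":97,"q":97,"v":98}],"tbw":{"e":[62,74,8,60],"g":{"acv":88,"coz":66,"plu":6,"v":45},"ubr":{"a":12,"bor":93,"wwt":69,"xjm":19}},"tq":{"h":{"ikp":71,"uoz":15},"p":{"o":57,"sfb":5,"uc":20},"sdy":12}}
After op 6 (replace /tbw/g/coz 36): {"h":[[25,79,56,68,42],32],"jhe":[[78,83,83,44],{"a":75,"l":97,"q":97,"v":98}],"tbw":{"e":[62,74,8,60],"g":{"acv":88,"coz":36,"plu":6,"v":45},"ubr":{"a":12,"bor":93,"wwt":69,"xjm":19}},"tq":{"h":{"ikp":71,"uoz":15},"p":{"o":57,"sfb":5,"uc":20},"sdy":12}}
After op 7 (add /jhe/1/l 49): {"h":[[25,79,56,68,42],32],"jhe":[[78,83,83,44],{"a":75,"l":49,"q":97,"v":98}],"tbw":{"e":[62,74,8,60],"g":{"acv":88,"coz":36,"plu":6,"v":45},"ubr":{"a":12,"bor":93,"wwt":69,"xjm":19}},"tq":{"h":{"ikp":71,"uoz":15},"p":{"o":57,"sfb":5,"uc":20},"sdy":12}}
After op 8 (replace /tbw/g/v 8): {"h":[[25,79,56,68,42],32],"jhe":[[78,83,83,44],{"a":75,"l":49,"q":97,"v":98}],"tbw":{"e":[62,74,8,60],"g":{"acv":88,"coz":36,"plu":6,"v":8},"ubr":{"a":12,"bor":93,"wwt":69,"xjm":19}},"tq":{"h":{"ikp":71,"uoz":15},"p":{"o":57,"sfb":5,"uc":20},"sdy":12}}
After op 9 (replace /h/0/1 3): {"h":[[25,3,56,68,42],32],"jhe":[[78,83,83,44],{"a":75,"l":49,"q":97,"v":98}],"tbw":{"e":[62,74,8,60],"g":{"acv":88,"coz":36,"plu":6,"v":8},"ubr":{"a":12,"bor":93,"wwt":69,"xjm":19}},"tq":{"h":{"ikp":71,"uoz":15},"p":{"o":57,"sfb":5,"uc":20},"sdy":12}}
After op 10 (add /tbw/g/m 20): {"h":[[25,3,56,68,42],32],"jhe":[[78,83,83,44],{"a":75,"l":49,"q":97,"v":98}],"tbw":{"e":[62,74,8,60],"g":{"acv":88,"coz":36,"m":20,"plu":6,"v":8},"ubr":{"a":12,"bor":93,"wwt":69,"xjm":19}},"tq":{"h":{"ikp":71,"uoz":15},"p":{"o":57,"sfb":5,"uc":20},"sdy":12}}
After op 11 (add /h/1 14): {"h":[[25,3,56,68,42],14,32],"jhe":[[78,83,83,44],{"a":75,"l":49,"q":97,"v":98}],"tbw":{"e":[62,74,8,60],"g":{"acv":88,"coz":36,"m":20,"plu":6,"v":8},"ubr":{"a":12,"bor":93,"wwt":69,"xjm":19}},"tq":{"h":{"ikp":71,"uoz":15},"p":{"o":57,"sfb":5,"uc":20},"sdy":12}}
After op 12 (remove /h/0/3): {"h":[[25,3,56,42],14,32],"jhe":[[78,83,83,44],{"a":75,"l":49,"q":97,"v":98}],"tbw":{"e":[62,74,8,60],"g":{"acv":88,"coz":36,"m":20,"plu":6,"v":8},"ubr":{"a":12,"bor":93,"wwt":69,"xjm":19}},"tq":{"h":{"ikp":71,"uoz":15},"p":{"o":57,"sfb":5,"uc":20},"sdy":12}}
After op 13 (add /h/0/4 4): {"h":[[25,3,56,42,4],14,32],"jhe":[[78,83,83,44],{"a":75,"l":49,"q":97,"v":98}],"tbw":{"e":[62,74,8,60],"g":{"acv":88,"coz":36,"m":20,"plu":6,"v":8},"ubr":{"a":12,"bor":93,"wwt":69,"xjm":19}},"tq":{"h":{"ikp":71,"uoz":15},"p":{"o":57,"sfb":5,"uc":20},"sdy":12}}
After op 14 (add /jhe/0 29): {"h":[[25,3,56,42,4],14,32],"jhe":[29,[78,83,83,44],{"a":75,"l":49,"q":97,"v":98}],"tbw":{"e":[62,74,8,60],"g":{"acv":88,"coz":36,"m":20,"plu":6,"v":8},"ubr":{"a":12,"bor":93,"wwt":69,"xjm":19}},"tq":{"h":{"ikp":71,"uoz":15},"p":{"o":57,"sfb":5,"uc":20},"sdy":12}}
After op 15 (add /tbw/e/3 12): {"h":[[25,3,56,42,4],14,32],"jhe":[29,[78,83,83,44],{"a":75,"l":49,"q":97,"v":98}],"tbw":{"e":[62,74,8,12,60],"g":{"acv":88,"coz":36,"m":20,"plu":6,"v":8},"ubr":{"a":12,"bor":93,"wwt":69,"xjm":19}},"tq":{"h":{"ikp":71,"uoz":15},"p":{"o":57,"sfb":5,"uc":20},"sdy":12}}
After op 16 (replace /tbw/ubr/xjm 30): {"h":[[25,3,56,42,4],14,32],"jhe":[29,[78,83,83,44],{"a":75,"l":49,"q":97,"v":98}],"tbw":{"e":[62,74,8,12,60],"g":{"acv":88,"coz":36,"m":20,"plu":6,"v":8},"ubr":{"a":12,"bor":93,"wwt":69,"xjm":30}},"tq":{"h":{"ikp":71,"uoz":15},"p":{"o":57,"sfb":5,"uc":20},"sdy":12}}
After op 17 (replace /tbw/g/plu 40): {"h":[[25,3,56,42,4],14,32],"jhe":[29,[78,83,83,44],{"a":75,"l":49,"q":97,"v":98}],"tbw":{"e":[62,74,8,12,60],"g":{"acv":88,"coz":36,"m":20,"plu":40,"v":8},"ubr":{"a":12,"bor":93,"wwt":69,"xjm":30}},"tq":{"h":{"ikp":71,"uoz":15},"p":{"o":57,"sfb":5,"uc":20},"sdy":12}}

Answer: {"h":[[25,3,56,42,4],14,32],"jhe":[29,[78,83,83,44],{"a":75,"l":49,"q":97,"v":98}],"tbw":{"e":[62,74,8,12,60],"g":{"acv":88,"coz":36,"m":20,"plu":40,"v":8},"ubr":{"a":12,"bor":93,"wwt":69,"xjm":30}},"tq":{"h":{"ikp":71,"uoz":15},"p":{"o":57,"sfb":5,"uc":20},"sdy":12}}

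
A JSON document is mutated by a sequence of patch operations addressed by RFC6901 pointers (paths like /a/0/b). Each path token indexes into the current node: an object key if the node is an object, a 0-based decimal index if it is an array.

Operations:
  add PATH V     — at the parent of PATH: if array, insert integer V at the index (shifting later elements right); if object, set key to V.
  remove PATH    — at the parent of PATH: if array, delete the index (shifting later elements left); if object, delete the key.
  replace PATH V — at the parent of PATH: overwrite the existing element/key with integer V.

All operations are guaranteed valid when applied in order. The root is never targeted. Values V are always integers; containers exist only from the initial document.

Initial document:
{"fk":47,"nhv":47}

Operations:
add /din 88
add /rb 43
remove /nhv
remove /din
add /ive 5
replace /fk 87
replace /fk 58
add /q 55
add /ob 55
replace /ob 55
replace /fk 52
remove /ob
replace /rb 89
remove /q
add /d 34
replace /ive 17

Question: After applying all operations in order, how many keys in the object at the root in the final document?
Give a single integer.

After op 1 (add /din 88): {"din":88,"fk":47,"nhv":47}
After op 2 (add /rb 43): {"din":88,"fk":47,"nhv":47,"rb":43}
After op 3 (remove /nhv): {"din":88,"fk":47,"rb":43}
After op 4 (remove /din): {"fk":47,"rb":43}
After op 5 (add /ive 5): {"fk":47,"ive":5,"rb":43}
After op 6 (replace /fk 87): {"fk":87,"ive":5,"rb":43}
After op 7 (replace /fk 58): {"fk":58,"ive":5,"rb":43}
After op 8 (add /q 55): {"fk":58,"ive":5,"q":55,"rb":43}
After op 9 (add /ob 55): {"fk":58,"ive":5,"ob":55,"q":55,"rb":43}
After op 10 (replace /ob 55): {"fk":58,"ive":5,"ob":55,"q":55,"rb":43}
After op 11 (replace /fk 52): {"fk":52,"ive":5,"ob":55,"q":55,"rb":43}
After op 12 (remove /ob): {"fk":52,"ive":5,"q":55,"rb":43}
After op 13 (replace /rb 89): {"fk":52,"ive":5,"q":55,"rb":89}
After op 14 (remove /q): {"fk":52,"ive":5,"rb":89}
After op 15 (add /d 34): {"d":34,"fk":52,"ive":5,"rb":89}
After op 16 (replace /ive 17): {"d":34,"fk":52,"ive":17,"rb":89}
Size at the root: 4

Answer: 4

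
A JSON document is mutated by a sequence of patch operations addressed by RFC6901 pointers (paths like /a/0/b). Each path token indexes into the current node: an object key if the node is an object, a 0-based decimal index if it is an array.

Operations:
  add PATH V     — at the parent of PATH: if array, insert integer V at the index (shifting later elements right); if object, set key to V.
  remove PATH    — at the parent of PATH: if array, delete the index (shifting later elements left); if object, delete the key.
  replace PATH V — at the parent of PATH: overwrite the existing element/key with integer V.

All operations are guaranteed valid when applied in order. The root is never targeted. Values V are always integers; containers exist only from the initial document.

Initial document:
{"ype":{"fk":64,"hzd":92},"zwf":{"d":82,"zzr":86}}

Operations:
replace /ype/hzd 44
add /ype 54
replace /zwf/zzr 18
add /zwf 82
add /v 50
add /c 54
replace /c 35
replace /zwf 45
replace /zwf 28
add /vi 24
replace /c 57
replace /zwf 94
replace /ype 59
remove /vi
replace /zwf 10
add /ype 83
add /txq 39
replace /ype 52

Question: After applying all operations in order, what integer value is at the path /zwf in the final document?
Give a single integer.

Answer: 10

Derivation:
After op 1 (replace /ype/hzd 44): {"ype":{"fk":64,"hzd":44},"zwf":{"d":82,"zzr":86}}
After op 2 (add /ype 54): {"ype":54,"zwf":{"d":82,"zzr":86}}
After op 3 (replace /zwf/zzr 18): {"ype":54,"zwf":{"d":82,"zzr":18}}
After op 4 (add /zwf 82): {"ype":54,"zwf":82}
After op 5 (add /v 50): {"v":50,"ype":54,"zwf":82}
After op 6 (add /c 54): {"c":54,"v":50,"ype":54,"zwf":82}
After op 7 (replace /c 35): {"c":35,"v":50,"ype":54,"zwf":82}
After op 8 (replace /zwf 45): {"c":35,"v":50,"ype":54,"zwf":45}
After op 9 (replace /zwf 28): {"c":35,"v":50,"ype":54,"zwf":28}
After op 10 (add /vi 24): {"c":35,"v":50,"vi":24,"ype":54,"zwf":28}
After op 11 (replace /c 57): {"c":57,"v":50,"vi":24,"ype":54,"zwf":28}
After op 12 (replace /zwf 94): {"c":57,"v":50,"vi":24,"ype":54,"zwf":94}
After op 13 (replace /ype 59): {"c":57,"v":50,"vi":24,"ype":59,"zwf":94}
After op 14 (remove /vi): {"c":57,"v":50,"ype":59,"zwf":94}
After op 15 (replace /zwf 10): {"c":57,"v":50,"ype":59,"zwf":10}
After op 16 (add /ype 83): {"c":57,"v":50,"ype":83,"zwf":10}
After op 17 (add /txq 39): {"c":57,"txq":39,"v":50,"ype":83,"zwf":10}
After op 18 (replace /ype 52): {"c":57,"txq":39,"v":50,"ype":52,"zwf":10}
Value at /zwf: 10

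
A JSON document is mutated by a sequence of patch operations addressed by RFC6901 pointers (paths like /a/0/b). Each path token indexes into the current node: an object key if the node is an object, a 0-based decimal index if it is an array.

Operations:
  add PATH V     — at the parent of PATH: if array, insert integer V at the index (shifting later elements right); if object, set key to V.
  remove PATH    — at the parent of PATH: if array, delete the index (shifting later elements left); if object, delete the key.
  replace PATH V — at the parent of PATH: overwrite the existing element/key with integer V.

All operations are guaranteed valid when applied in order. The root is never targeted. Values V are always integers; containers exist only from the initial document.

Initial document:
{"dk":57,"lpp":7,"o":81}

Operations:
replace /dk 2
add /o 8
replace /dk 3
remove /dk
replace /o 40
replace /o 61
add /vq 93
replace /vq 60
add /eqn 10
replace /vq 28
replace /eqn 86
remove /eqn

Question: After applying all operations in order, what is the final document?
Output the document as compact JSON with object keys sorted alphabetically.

After op 1 (replace /dk 2): {"dk":2,"lpp":7,"o":81}
After op 2 (add /o 8): {"dk":2,"lpp":7,"o":8}
After op 3 (replace /dk 3): {"dk":3,"lpp":7,"o":8}
After op 4 (remove /dk): {"lpp":7,"o":8}
After op 5 (replace /o 40): {"lpp":7,"o":40}
After op 6 (replace /o 61): {"lpp":7,"o":61}
After op 7 (add /vq 93): {"lpp":7,"o":61,"vq":93}
After op 8 (replace /vq 60): {"lpp":7,"o":61,"vq":60}
After op 9 (add /eqn 10): {"eqn":10,"lpp":7,"o":61,"vq":60}
After op 10 (replace /vq 28): {"eqn":10,"lpp":7,"o":61,"vq":28}
After op 11 (replace /eqn 86): {"eqn":86,"lpp":7,"o":61,"vq":28}
After op 12 (remove /eqn): {"lpp":7,"o":61,"vq":28}

Answer: {"lpp":7,"o":61,"vq":28}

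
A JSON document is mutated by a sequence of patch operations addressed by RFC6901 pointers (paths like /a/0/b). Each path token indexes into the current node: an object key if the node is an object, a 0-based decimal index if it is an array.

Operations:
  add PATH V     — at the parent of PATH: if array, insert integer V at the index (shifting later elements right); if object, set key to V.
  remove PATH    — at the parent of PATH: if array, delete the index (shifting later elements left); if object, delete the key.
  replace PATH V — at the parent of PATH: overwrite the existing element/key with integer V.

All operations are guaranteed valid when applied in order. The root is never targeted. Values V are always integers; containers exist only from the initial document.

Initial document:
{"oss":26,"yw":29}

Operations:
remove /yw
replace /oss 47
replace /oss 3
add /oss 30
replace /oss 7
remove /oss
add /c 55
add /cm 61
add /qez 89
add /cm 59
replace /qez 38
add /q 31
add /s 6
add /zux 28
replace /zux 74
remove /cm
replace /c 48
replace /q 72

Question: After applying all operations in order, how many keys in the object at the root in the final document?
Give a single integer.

After op 1 (remove /yw): {"oss":26}
After op 2 (replace /oss 47): {"oss":47}
After op 3 (replace /oss 3): {"oss":3}
After op 4 (add /oss 30): {"oss":30}
After op 5 (replace /oss 7): {"oss":7}
After op 6 (remove /oss): {}
After op 7 (add /c 55): {"c":55}
After op 8 (add /cm 61): {"c":55,"cm":61}
After op 9 (add /qez 89): {"c":55,"cm":61,"qez":89}
After op 10 (add /cm 59): {"c":55,"cm":59,"qez":89}
After op 11 (replace /qez 38): {"c":55,"cm":59,"qez":38}
After op 12 (add /q 31): {"c":55,"cm":59,"q":31,"qez":38}
After op 13 (add /s 6): {"c":55,"cm":59,"q":31,"qez":38,"s":6}
After op 14 (add /zux 28): {"c":55,"cm":59,"q":31,"qez":38,"s":6,"zux":28}
After op 15 (replace /zux 74): {"c":55,"cm":59,"q":31,"qez":38,"s":6,"zux":74}
After op 16 (remove /cm): {"c":55,"q":31,"qez":38,"s":6,"zux":74}
After op 17 (replace /c 48): {"c":48,"q":31,"qez":38,"s":6,"zux":74}
After op 18 (replace /q 72): {"c":48,"q":72,"qez":38,"s":6,"zux":74}
Size at the root: 5

Answer: 5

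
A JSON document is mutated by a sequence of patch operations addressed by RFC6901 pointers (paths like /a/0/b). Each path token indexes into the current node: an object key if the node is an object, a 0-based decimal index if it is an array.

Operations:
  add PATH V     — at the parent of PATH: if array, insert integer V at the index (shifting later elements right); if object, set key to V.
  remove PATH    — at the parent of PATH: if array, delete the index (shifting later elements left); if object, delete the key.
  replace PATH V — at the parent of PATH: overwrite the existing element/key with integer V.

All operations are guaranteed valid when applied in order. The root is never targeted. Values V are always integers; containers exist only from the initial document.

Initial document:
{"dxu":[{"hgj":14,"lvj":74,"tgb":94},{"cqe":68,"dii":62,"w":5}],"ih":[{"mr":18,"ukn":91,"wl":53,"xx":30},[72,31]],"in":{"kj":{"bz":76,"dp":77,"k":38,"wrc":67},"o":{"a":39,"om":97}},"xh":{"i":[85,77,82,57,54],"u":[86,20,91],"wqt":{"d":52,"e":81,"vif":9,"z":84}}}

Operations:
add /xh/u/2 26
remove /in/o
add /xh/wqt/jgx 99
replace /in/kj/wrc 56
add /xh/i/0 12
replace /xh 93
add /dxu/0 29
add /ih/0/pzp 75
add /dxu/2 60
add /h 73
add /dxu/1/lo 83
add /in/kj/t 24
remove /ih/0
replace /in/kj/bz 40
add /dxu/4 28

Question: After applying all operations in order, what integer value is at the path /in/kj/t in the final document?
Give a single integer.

Answer: 24

Derivation:
After op 1 (add /xh/u/2 26): {"dxu":[{"hgj":14,"lvj":74,"tgb":94},{"cqe":68,"dii":62,"w":5}],"ih":[{"mr":18,"ukn":91,"wl":53,"xx":30},[72,31]],"in":{"kj":{"bz":76,"dp":77,"k":38,"wrc":67},"o":{"a":39,"om":97}},"xh":{"i":[85,77,82,57,54],"u":[86,20,26,91],"wqt":{"d":52,"e":81,"vif":9,"z":84}}}
After op 2 (remove /in/o): {"dxu":[{"hgj":14,"lvj":74,"tgb":94},{"cqe":68,"dii":62,"w":5}],"ih":[{"mr":18,"ukn":91,"wl":53,"xx":30},[72,31]],"in":{"kj":{"bz":76,"dp":77,"k":38,"wrc":67}},"xh":{"i":[85,77,82,57,54],"u":[86,20,26,91],"wqt":{"d":52,"e":81,"vif":9,"z":84}}}
After op 3 (add /xh/wqt/jgx 99): {"dxu":[{"hgj":14,"lvj":74,"tgb":94},{"cqe":68,"dii":62,"w":5}],"ih":[{"mr":18,"ukn":91,"wl":53,"xx":30},[72,31]],"in":{"kj":{"bz":76,"dp":77,"k":38,"wrc":67}},"xh":{"i":[85,77,82,57,54],"u":[86,20,26,91],"wqt":{"d":52,"e":81,"jgx":99,"vif":9,"z":84}}}
After op 4 (replace /in/kj/wrc 56): {"dxu":[{"hgj":14,"lvj":74,"tgb":94},{"cqe":68,"dii":62,"w":5}],"ih":[{"mr":18,"ukn":91,"wl":53,"xx":30},[72,31]],"in":{"kj":{"bz":76,"dp":77,"k":38,"wrc":56}},"xh":{"i":[85,77,82,57,54],"u":[86,20,26,91],"wqt":{"d":52,"e":81,"jgx":99,"vif":9,"z":84}}}
After op 5 (add /xh/i/0 12): {"dxu":[{"hgj":14,"lvj":74,"tgb":94},{"cqe":68,"dii":62,"w":5}],"ih":[{"mr":18,"ukn":91,"wl":53,"xx":30},[72,31]],"in":{"kj":{"bz":76,"dp":77,"k":38,"wrc":56}},"xh":{"i":[12,85,77,82,57,54],"u":[86,20,26,91],"wqt":{"d":52,"e":81,"jgx":99,"vif":9,"z":84}}}
After op 6 (replace /xh 93): {"dxu":[{"hgj":14,"lvj":74,"tgb":94},{"cqe":68,"dii":62,"w":5}],"ih":[{"mr":18,"ukn":91,"wl":53,"xx":30},[72,31]],"in":{"kj":{"bz":76,"dp":77,"k":38,"wrc":56}},"xh":93}
After op 7 (add /dxu/0 29): {"dxu":[29,{"hgj":14,"lvj":74,"tgb":94},{"cqe":68,"dii":62,"w":5}],"ih":[{"mr":18,"ukn":91,"wl":53,"xx":30},[72,31]],"in":{"kj":{"bz":76,"dp":77,"k":38,"wrc":56}},"xh":93}
After op 8 (add /ih/0/pzp 75): {"dxu":[29,{"hgj":14,"lvj":74,"tgb":94},{"cqe":68,"dii":62,"w":5}],"ih":[{"mr":18,"pzp":75,"ukn":91,"wl":53,"xx":30},[72,31]],"in":{"kj":{"bz":76,"dp":77,"k":38,"wrc":56}},"xh":93}
After op 9 (add /dxu/2 60): {"dxu":[29,{"hgj":14,"lvj":74,"tgb":94},60,{"cqe":68,"dii":62,"w":5}],"ih":[{"mr":18,"pzp":75,"ukn":91,"wl":53,"xx":30},[72,31]],"in":{"kj":{"bz":76,"dp":77,"k":38,"wrc":56}},"xh":93}
After op 10 (add /h 73): {"dxu":[29,{"hgj":14,"lvj":74,"tgb":94},60,{"cqe":68,"dii":62,"w":5}],"h":73,"ih":[{"mr":18,"pzp":75,"ukn":91,"wl":53,"xx":30},[72,31]],"in":{"kj":{"bz":76,"dp":77,"k":38,"wrc":56}},"xh":93}
After op 11 (add /dxu/1/lo 83): {"dxu":[29,{"hgj":14,"lo":83,"lvj":74,"tgb":94},60,{"cqe":68,"dii":62,"w":5}],"h":73,"ih":[{"mr":18,"pzp":75,"ukn":91,"wl":53,"xx":30},[72,31]],"in":{"kj":{"bz":76,"dp":77,"k":38,"wrc":56}},"xh":93}
After op 12 (add /in/kj/t 24): {"dxu":[29,{"hgj":14,"lo":83,"lvj":74,"tgb":94},60,{"cqe":68,"dii":62,"w":5}],"h":73,"ih":[{"mr":18,"pzp":75,"ukn":91,"wl":53,"xx":30},[72,31]],"in":{"kj":{"bz":76,"dp":77,"k":38,"t":24,"wrc":56}},"xh":93}
After op 13 (remove /ih/0): {"dxu":[29,{"hgj":14,"lo":83,"lvj":74,"tgb":94},60,{"cqe":68,"dii":62,"w":5}],"h":73,"ih":[[72,31]],"in":{"kj":{"bz":76,"dp":77,"k":38,"t":24,"wrc":56}},"xh":93}
After op 14 (replace /in/kj/bz 40): {"dxu":[29,{"hgj":14,"lo":83,"lvj":74,"tgb":94},60,{"cqe":68,"dii":62,"w":5}],"h":73,"ih":[[72,31]],"in":{"kj":{"bz":40,"dp":77,"k":38,"t":24,"wrc":56}},"xh":93}
After op 15 (add /dxu/4 28): {"dxu":[29,{"hgj":14,"lo":83,"lvj":74,"tgb":94},60,{"cqe":68,"dii":62,"w":5},28],"h":73,"ih":[[72,31]],"in":{"kj":{"bz":40,"dp":77,"k":38,"t":24,"wrc":56}},"xh":93}
Value at /in/kj/t: 24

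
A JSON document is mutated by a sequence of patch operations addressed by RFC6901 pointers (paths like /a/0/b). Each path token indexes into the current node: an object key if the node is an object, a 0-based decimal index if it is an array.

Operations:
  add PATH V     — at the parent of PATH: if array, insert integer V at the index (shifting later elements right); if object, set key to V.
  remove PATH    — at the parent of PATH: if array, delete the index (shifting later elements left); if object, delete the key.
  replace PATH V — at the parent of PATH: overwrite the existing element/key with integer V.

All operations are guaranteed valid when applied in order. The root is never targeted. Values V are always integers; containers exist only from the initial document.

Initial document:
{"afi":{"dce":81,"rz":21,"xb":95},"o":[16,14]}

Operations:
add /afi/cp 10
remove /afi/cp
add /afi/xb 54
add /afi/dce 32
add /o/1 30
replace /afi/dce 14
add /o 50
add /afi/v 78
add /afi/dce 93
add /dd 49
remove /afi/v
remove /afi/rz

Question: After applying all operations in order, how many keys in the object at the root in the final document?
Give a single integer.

Answer: 3

Derivation:
After op 1 (add /afi/cp 10): {"afi":{"cp":10,"dce":81,"rz":21,"xb":95},"o":[16,14]}
After op 2 (remove /afi/cp): {"afi":{"dce":81,"rz":21,"xb":95},"o":[16,14]}
After op 3 (add /afi/xb 54): {"afi":{"dce":81,"rz":21,"xb":54},"o":[16,14]}
After op 4 (add /afi/dce 32): {"afi":{"dce":32,"rz":21,"xb":54},"o":[16,14]}
After op 5 (add /o/1 30): {"afi":{"dce":32,"rz":21,"xb":54},"o":[16,30,14]}
After op 6 (replace /afi/dce 14): {"afi":{"dce":14,"rz":21,"xb":54},"o":[16,30,14]}
After op 7 (add /o 50): {"afi":{"dce":14,"rz":21,"xb":54},"o":50}
After op 8 (add /afi/v 78): {"afi":{"dce":14,"rz":21,"v":78,"xb":54},"o":50}
After op 9 (add /afi/dce 93): {"afi":{"dce":93,"rz":21,"v":78,"xb":54},"o":50}
After op 10 (add /dd 49): {"afi":{"dce":93,"rz":21,"v":78,"xb":54},"dd":49,"o":50}
After op 11 (remove /afi/v): {"afi":{"dce":93,"rz":21,"xb":54},"dd":49,"o":50}
After op 12 (remove /afi/rz): {"afi":{"dce":93,"xb":54},"dd":49,"o":50}
Size at the root: 3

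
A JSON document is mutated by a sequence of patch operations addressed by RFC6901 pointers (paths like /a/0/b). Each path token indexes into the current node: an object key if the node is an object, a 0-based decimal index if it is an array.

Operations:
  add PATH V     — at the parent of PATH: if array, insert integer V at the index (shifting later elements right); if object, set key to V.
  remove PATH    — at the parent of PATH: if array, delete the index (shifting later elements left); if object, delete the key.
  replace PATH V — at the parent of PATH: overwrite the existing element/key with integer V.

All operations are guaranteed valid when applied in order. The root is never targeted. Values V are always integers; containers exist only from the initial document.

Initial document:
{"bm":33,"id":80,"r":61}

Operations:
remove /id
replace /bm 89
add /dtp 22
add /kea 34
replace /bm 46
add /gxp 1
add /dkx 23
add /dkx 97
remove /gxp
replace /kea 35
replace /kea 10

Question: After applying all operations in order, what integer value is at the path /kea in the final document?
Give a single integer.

Answer: 10

Derivation:
After op 1 (remove /id): {"bm":33,"r":61}
After op 2 (replace /bm 89): {"bm":89,"r":61}
After op 3 (add /dtp 22): {"bm":89,"dtp":22,"r":61}
After op 4 (add /kea 34): {"bm":89,"dtp":22,"kea":34,"r":61}
After op 5 (replace /bm 46): {"bm":46,"dtp":22,"kea":34,"r":61}
After op 6 (add /gxp 1): {"bm":46,"dtp":22,"gxp":1,"kea":34,"r":61}
After op 7 (add /dkx 23): {"bm":46,"dkx":23,"dtp":22,"gxp":1,"kea":34,"r":61}
After op 8 (add /dkx 97): {"bm":46,"dkx":97,"dtp":22,"gxp":1,"kea":34,"r":61}
After op 9 (remove /gxp): {"bm":46,"dkx":97,"dtp":22,"kea":34,"r":61}
After op 10 (replace /kea 35): {"bm":46,"dkx":97,"dtp":22,"kea":35,"r":61}
After op 11 (replace /kea 10): {"bm":46,"dkx":97,"dtp":22,"kea":10,"r":61}
Value at /kea: 10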